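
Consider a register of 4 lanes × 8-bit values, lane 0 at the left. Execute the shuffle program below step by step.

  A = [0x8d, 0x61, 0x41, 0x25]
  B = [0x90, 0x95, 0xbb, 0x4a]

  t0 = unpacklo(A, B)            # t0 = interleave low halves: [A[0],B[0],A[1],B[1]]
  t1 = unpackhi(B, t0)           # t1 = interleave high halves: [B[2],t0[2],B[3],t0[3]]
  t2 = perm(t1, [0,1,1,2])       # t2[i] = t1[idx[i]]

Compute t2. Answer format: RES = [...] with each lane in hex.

RES = [0xbb, 0x61, 0x61, 0x4a]

t0 = [0x8d, 0x90, 0x61, 0x95]
t1 = [0xbb, 0x61, 0x4a, 0x95]
t2 = [0xbb, 0x61, 0x61, 0x4a]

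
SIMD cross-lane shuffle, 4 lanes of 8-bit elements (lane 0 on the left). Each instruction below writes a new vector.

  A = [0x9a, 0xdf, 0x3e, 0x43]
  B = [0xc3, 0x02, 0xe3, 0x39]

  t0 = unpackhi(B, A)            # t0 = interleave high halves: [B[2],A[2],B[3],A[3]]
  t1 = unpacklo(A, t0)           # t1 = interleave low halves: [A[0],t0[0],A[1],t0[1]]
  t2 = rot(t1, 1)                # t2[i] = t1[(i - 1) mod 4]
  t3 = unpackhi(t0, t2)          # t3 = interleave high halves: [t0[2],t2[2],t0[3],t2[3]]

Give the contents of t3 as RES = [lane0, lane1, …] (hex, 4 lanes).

  t0: e3 3e 39 43
  t1: 9a e3 df 3e
  t2: 3e 9a e3 df
  t3: 39 e3 43 df

RES = [ 0x39  0xe3  0x43  0xdf ]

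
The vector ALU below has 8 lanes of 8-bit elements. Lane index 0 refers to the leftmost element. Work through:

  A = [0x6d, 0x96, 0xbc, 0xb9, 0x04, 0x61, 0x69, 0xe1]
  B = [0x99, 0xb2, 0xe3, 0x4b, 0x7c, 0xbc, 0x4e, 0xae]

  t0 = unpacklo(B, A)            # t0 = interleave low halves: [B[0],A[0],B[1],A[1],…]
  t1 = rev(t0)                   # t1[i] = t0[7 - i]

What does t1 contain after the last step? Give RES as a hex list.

t0 = [0x99, 0x6d, 0xb2, 0x96, 0xe3, 0xbc, 0x4b, 0xb9]
t1 = [0xb9, 0x4b, 0xbc, 0xe3, 0x96, 0xb2, 0x6d, 0x99]

RES = [ 0xb9  0x4b  0xbc  0xe3  0x96  0xb2  0x6d  0x99 ]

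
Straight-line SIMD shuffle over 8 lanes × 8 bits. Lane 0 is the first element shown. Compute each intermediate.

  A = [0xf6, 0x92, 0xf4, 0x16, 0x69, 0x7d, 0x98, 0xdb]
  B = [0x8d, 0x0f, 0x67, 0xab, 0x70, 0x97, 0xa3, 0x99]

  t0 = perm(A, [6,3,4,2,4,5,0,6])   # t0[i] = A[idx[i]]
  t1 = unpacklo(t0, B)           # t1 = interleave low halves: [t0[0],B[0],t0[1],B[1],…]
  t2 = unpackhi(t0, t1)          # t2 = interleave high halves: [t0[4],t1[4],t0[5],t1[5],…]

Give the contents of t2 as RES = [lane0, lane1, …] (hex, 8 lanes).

RES = [ 0x69  0x69  0x7d  0x67  0xf6  0xf4  0x98  0xab ]

  t0: 98 16 69 f4 69 7d f6 98
  t1: 98 8d 16 0f 69 67 f4 ab
  t2: 69 69 7d 67 f6 f4 98 ab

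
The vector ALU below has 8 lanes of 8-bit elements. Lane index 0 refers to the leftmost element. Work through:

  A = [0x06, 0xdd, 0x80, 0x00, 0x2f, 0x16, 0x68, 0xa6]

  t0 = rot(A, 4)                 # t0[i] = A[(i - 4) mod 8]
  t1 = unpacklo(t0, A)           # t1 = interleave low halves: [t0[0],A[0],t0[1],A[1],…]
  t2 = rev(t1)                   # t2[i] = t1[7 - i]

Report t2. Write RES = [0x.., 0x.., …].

RES = [0x00, 0xa6, 0x80, 0x68, 0xdd, 0x16, 0x06, 0x2f]

t0 = [0x2f, 0x16, 0x68, 0xa6, 0x06, 0xdd, 0x80, 0x00]
t1 = [0x2f, 0x06, 0x16, 0xdd, 0x68, 0x80, 0xa6, 0x00]
t2 = [0x00, 0xa6, 0x80, 0x68, 0xdd, 0x16, 0x06, 0x2f]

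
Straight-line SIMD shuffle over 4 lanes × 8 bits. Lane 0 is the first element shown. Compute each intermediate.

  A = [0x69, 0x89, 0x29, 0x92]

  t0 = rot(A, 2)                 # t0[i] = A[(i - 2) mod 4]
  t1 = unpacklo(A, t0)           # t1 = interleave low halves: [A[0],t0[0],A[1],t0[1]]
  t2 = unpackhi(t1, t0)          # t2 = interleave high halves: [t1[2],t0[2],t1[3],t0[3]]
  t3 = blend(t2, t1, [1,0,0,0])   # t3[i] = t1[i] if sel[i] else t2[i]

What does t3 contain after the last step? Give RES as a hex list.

RES = [ 0x69  0x69  0x92  0x89 ]

t0 = [0x29, 0x92, 0x69, 0x89]
t1 = [0x69, 0x29, 0x89, 0x92]
t2 = [0x89, 0x69, 0x92, 0x89]
t3 = [0x69, 0x69, 0x92, 0x89]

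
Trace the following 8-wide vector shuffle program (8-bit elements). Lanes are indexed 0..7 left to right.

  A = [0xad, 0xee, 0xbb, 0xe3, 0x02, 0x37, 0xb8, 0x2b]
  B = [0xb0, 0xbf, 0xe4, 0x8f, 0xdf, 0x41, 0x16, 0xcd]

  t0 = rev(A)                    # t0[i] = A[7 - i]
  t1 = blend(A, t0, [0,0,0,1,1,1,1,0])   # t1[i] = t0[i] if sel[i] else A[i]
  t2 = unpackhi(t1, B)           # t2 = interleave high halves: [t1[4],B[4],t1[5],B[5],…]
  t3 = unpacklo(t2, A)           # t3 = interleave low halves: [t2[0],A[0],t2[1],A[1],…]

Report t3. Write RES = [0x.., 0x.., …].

t0 = [0x2b, 0xb8, 0x37, 0x02, 0xe3, 0xbb, 0xee, 0xad]
t1 = [0xad, 0xee, 0xbb, 0x02, 0xe3, 0xbb, 0xee, 0x2b]
t2 = [0xe3, 0xdf, 0xbb, 0x41, 0xee, 0x16, 0x2b, 0xcd]
t3 = [0xe3, 0xad, 0xdf, 0xee, 0xbb, 0xbb, 0x41, 0xe3]

RES = [0xe3, 0xad, 0xdf, 0xee, 0xbb, 0xbb, 0x41, 0xe3]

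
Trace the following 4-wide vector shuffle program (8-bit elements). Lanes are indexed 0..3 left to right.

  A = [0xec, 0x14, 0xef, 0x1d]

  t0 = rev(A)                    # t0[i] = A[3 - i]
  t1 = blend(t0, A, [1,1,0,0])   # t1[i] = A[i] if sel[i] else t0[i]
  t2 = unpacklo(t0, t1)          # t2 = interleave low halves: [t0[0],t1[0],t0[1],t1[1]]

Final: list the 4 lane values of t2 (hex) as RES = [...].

t0 = [0x1d, 0xef, 0x14, 0xec]
t1 = [0xec, 0x14, 0x14, 0xec]
t2 = [0x1d, 0xec, 0xef, 0x14]

RES = [0x1d, 0xec, 0xef, 0x14]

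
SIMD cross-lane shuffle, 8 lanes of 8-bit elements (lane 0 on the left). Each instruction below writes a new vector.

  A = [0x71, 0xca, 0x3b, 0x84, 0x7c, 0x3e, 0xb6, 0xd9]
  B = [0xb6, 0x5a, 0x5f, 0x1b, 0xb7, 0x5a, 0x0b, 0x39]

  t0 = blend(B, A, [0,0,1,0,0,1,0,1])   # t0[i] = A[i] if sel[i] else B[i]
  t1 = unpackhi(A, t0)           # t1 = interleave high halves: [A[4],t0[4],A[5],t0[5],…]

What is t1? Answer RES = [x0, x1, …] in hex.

  t0: b6 5a 3b 1b b7 3e 0b d9
  t1: 7c b7 3e 3e b6 0b d9 d9

RES = [0x7c, 0xb7, 0x3e, 0x3e, 0xb6, 0x0b, 0xd9, 0xd9]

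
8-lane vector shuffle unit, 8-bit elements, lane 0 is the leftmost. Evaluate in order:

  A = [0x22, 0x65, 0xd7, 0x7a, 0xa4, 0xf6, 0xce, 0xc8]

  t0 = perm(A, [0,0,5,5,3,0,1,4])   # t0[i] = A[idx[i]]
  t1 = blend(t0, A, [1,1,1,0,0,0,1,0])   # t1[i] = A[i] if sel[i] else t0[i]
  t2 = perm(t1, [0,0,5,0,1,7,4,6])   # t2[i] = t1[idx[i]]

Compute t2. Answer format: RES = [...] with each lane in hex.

→ t0 |22|22|f6|f6|7a|22|65|a4|
→ t1 |22|65|d7|f6|7a|22|ce|a4|
→ t2 |22|22|22|22|65|a4|7a|ce|

RES = [0x22, 0x22, 0x22, 0x22, 0x65, 0xa4, 0x7a, 0xce]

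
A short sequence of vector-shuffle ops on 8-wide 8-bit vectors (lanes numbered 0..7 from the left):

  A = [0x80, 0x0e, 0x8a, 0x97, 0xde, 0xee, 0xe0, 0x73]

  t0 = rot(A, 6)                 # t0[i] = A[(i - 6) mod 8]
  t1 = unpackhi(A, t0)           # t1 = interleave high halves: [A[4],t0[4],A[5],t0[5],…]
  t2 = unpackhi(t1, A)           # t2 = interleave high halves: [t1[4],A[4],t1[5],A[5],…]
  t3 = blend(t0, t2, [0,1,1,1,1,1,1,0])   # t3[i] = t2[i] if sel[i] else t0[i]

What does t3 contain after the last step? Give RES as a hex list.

t0 = [0x8a, 0x97, 0xde, 0xee, 0xe0, 0x73, 0x80, 0x0e]
t1 = [0xde, 0xe0, 0xee, 0x73, 0xe0, 0x80, 0x73, 0x0e]
t2 = [0xe0, 0xde, 0x80, 0xee, 0x73, 0xe0, 0x0e, 0x73]
t3 = [0x8a, 0xde, 0x80, 0xee, 0x73, 0xe0, 0x0e, 0x0e]

RES = [ 0x8a  0xde  0x80  0xee  0x73  0xe0  0x0e  0x0e ]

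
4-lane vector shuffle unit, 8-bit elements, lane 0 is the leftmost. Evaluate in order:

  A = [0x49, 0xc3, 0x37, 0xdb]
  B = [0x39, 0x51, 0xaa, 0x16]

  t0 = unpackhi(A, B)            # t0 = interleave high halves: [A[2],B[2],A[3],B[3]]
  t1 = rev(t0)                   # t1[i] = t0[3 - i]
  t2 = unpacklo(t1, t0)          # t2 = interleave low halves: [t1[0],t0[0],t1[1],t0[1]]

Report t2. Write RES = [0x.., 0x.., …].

→ t0 |37|aa|db|16|
→ t1 |16|db|aa|37|
→ t2 |16|37|db|aa|

RES = [ 0x16  0x37  0xdb  0xaa ]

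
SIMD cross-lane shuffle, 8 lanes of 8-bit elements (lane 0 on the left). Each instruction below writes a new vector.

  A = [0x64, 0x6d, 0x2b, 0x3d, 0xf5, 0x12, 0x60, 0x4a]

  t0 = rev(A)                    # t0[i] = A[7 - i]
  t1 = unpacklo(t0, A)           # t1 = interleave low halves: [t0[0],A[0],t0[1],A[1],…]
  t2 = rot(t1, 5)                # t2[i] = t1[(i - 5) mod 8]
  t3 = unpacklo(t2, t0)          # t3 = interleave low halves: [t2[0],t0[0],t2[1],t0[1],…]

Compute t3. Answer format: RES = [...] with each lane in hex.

→ t0 |4a|60|12|f5|3d|2b|6d|64|
→ t1 |4a|64|60|6d|12|2b|f5|3d|
→ t2 |6d|12|2b|f5|3d|4a|64|60|
→ t3 |6d|4a|12|60|2b|12|f5|f5|

RES = [ 0x6d  0x4a  0x12  0x60  0x2b  0x12  0xf5  0xf5 ]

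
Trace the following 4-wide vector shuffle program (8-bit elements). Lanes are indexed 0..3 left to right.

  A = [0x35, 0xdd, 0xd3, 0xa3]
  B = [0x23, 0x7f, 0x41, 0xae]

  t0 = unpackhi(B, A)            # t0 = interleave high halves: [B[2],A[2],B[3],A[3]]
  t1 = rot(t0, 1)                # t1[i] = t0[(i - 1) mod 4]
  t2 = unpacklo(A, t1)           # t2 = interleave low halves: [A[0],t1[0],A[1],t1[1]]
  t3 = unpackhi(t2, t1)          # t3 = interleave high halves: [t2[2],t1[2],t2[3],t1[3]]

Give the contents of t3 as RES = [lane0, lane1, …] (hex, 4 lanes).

RES = [ 0xdd  0xd3  0x41  0xae ]

→ t0 |41|d3|ae|a3|
→ t1 |a3|41|d3|ae|
→ t2 |35|a3|dd|41|
→ t3 |dd|d3|41|ae|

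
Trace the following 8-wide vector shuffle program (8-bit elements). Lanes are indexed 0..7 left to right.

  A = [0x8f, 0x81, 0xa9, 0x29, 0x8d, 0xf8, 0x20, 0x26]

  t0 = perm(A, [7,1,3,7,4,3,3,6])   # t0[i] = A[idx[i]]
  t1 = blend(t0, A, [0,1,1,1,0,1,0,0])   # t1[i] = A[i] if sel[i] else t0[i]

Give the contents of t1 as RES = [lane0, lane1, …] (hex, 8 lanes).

RES = [ 0x26  0x81  0xa9  0x29  0x8d  0xf8  0x29  0x20 ]

→ t0 |26|81|29|26|8d|29|29|20|
→ t1 |26|81|a9|29|8d|f8|29|20|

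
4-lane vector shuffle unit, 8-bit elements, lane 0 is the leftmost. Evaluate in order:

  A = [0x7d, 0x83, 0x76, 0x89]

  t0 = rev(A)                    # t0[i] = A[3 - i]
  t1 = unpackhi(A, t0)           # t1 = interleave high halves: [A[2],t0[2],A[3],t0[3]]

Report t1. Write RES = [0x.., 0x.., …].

  t0: 89 76 83 7d
  t1: 76 83 89 7d

RES = [ 0x76  0x83  0x89  0x7d ]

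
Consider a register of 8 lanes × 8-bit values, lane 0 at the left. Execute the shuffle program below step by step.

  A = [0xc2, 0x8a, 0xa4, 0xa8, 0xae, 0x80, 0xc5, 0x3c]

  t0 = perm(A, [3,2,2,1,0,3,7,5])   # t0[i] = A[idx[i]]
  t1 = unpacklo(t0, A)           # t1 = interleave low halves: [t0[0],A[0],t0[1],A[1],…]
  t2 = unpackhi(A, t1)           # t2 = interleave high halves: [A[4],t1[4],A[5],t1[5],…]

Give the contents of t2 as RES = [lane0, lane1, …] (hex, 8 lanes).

t0 = [0xa8, 0xa4, 0xa4, 0x8a, 0xc2, 0xa8, 0x3c, 0x80]
t1 = [0xa8, 0xc2, 0xa4, 0x8a, 0xa4, 0xa4, 0x8a, 0xa8]
t2 = [0xae, 0xa4, 0x80, 0xa4, 0xc5, 0x8a, 0x3c, 0xa8]

RES = [0xae, 0xa4, 0x80, 0xa4, 0xc5, 0x8a, 0x3c, 0xa8]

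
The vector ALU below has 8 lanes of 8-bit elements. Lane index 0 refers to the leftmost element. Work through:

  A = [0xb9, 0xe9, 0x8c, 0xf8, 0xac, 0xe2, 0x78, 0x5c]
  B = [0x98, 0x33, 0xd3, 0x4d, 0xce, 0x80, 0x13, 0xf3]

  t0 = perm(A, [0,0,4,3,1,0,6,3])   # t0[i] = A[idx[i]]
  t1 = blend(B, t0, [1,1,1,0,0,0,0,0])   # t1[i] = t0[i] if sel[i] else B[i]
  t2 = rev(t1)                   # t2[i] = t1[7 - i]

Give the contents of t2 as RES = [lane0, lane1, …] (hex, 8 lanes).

  t0: b9 b9 ac f8 e9 b9 78 f8
  t1: b9 b9 ac 4d ce 80 13 f3
  t2: f3 13 80 ce 4d ac b9 b9

RES = [ 0xf3  0x13  0x80  0xce  0x4d  0xac  0xb9  0xb9 ]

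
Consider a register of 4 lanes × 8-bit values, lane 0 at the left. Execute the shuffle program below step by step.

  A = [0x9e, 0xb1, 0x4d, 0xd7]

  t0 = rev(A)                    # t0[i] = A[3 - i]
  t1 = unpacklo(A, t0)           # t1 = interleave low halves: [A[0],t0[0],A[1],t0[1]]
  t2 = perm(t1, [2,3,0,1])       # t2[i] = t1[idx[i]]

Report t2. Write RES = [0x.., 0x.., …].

t0 = [0xd7, 0x4d, 0xb1, 0x9e]
t1 = [0x9e, 0xd7, 0xb1, 0x4d]
t2 = [0xb1, 0x4d, 0x9e, 0xd7]

RES = [ 0xb1  0x4d  0x9e  0xd7 ]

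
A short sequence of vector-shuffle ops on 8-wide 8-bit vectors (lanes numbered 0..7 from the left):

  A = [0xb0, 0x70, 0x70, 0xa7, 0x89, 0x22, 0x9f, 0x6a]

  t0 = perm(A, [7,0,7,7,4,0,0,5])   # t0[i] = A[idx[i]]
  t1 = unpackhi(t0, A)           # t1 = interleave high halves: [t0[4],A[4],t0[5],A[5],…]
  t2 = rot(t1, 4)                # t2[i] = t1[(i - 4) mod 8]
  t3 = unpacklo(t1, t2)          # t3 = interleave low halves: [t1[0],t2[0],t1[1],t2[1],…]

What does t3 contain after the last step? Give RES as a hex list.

RES = [0x89, 0xb0, 0x89, 0x9f, 0xb0, 0x22, 0x22, 0x6a]

t0 = [0x6a, 0xb0, 0x6a, 0x6a, 0x89, 0xb0, 0xb0, 0x22]
t1 = [0x89, 0x89, 0xb0, 0x22, 0xb0, 0x9f, 0x22, 0x6a]
t2 = [0xb0, 0x9f, 0x22, 0x6a, 0x89, 0x89, 0xb0, 0x22]
t3 = [0x89, 0xb0, 0x89, 0x9f, 0xb0, 0x22, 0x22, 0x6a]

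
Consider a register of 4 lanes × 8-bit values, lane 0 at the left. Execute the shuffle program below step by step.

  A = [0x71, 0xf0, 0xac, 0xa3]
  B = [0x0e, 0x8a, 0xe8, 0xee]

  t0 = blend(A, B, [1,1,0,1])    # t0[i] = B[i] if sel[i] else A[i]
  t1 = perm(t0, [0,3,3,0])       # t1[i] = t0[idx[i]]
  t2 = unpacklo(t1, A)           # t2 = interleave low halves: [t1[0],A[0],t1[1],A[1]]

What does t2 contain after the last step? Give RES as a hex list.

t0 = [0x0e, 0x8a, 0xac, 0xee]
t1 = [0x0e, 0xee, 0xee, 0x0e]
t2 = [0x0e, 0x71, 0xee, 0xf0]

RES = [0x0e, 0x71, 0xee, 0xf0]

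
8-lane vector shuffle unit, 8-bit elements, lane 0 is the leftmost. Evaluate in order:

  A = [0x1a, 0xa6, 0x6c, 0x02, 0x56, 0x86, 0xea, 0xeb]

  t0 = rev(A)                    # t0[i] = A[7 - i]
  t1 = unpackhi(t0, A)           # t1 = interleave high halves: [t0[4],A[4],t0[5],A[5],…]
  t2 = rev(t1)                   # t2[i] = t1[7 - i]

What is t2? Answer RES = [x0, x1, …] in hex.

  t0: eb ea 86 56 02 6c a6 1a
  t1: 02 56 6c 86 a6 ea 1a eb
  t2: eb 1a ea a6 86 6c 56 02

RES = [ 0xeb  0x1a  0xea  0xa6  0x86  0x6c  0x56  0x02 ]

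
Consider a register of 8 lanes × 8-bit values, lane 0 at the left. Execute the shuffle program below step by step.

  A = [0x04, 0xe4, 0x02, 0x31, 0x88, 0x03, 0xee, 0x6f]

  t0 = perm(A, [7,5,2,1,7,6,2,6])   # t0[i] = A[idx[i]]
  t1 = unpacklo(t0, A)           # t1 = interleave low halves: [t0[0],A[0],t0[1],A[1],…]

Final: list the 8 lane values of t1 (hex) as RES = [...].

RES = [ 0x6f  0x04  0x03  0xe4  0x02  0x02  0xe4  0x31 ]

t0 = [0x6f, 0x03, 0x02, 0xe4, 0x6f, 0xee, 0x02, 0xee]
t1 = [0x6f, 0x04, 0x03, 0xe4, 0x02, 0x02, 0xe4, 0x31]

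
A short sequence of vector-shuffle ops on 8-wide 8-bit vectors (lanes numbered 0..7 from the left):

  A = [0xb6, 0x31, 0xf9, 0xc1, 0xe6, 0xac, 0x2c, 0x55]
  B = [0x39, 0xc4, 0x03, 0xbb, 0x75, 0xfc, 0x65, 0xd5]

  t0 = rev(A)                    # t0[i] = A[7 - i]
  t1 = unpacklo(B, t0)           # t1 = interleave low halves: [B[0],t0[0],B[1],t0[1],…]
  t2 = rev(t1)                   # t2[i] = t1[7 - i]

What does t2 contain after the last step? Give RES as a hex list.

  t0: 55 2c ac e6 c1 f9 31 b6
  t1: 39 55 c4 2c 03 ac bb e6
  t2: e6 bb ac 03 2c c4 55 39

RES = [ 0xe6  0xbb  0xac  0x03  0x2c  0xc4  0x55  0x39 ]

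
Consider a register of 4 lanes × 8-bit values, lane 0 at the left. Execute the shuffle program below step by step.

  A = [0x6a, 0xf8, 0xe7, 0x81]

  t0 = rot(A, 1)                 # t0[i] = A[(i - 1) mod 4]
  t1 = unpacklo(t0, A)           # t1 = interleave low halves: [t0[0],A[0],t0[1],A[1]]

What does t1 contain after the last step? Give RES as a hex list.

RES = [ 0x81  0x6a  0x6a  0xf8 ]

  t0: 81 6a f8 e7
  t1: 81 6a 6a f8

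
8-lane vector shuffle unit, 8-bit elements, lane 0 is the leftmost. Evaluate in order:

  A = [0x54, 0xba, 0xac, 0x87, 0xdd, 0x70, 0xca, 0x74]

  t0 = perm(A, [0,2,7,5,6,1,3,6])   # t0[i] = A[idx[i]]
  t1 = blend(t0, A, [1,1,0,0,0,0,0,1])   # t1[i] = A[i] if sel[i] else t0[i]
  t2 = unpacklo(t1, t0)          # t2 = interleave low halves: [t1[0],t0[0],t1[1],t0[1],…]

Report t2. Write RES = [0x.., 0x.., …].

→ t0 |54|ac|74|70|ca|ba|87|ca|
→ t1 |54|ba|74|70|ca|ba|87|74|
→ t2 |54|54|ba|ac|74|74|70|70|

RES = [0x54, 0x54, 0xba, 0xac, 0x74, 0x74, 0x70, 0x70]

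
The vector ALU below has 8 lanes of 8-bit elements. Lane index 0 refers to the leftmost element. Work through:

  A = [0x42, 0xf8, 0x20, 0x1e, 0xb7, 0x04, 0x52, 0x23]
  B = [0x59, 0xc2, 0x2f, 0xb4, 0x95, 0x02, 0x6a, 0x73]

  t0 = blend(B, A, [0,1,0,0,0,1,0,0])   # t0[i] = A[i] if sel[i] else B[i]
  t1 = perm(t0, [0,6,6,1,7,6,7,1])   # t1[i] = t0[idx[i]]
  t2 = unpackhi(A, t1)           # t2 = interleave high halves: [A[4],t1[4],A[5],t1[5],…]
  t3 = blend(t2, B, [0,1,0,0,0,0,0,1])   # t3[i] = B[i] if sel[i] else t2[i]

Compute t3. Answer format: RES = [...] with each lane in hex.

t0 = [0x59, 0xf8, 0x2f, 0xb4, 0x95, 0x04, 0x6a, 0x73]
t1 = [0x59, 0x6a, 0x6a, 0xf8, 0x73, 0x6a, 0x73, 0xf8]
t2 = [0xb7, 0x73, 0x04, 0x6a, 0x52, 0x73, 0x23, 0xf8]
t3 = [0xb7, 0xc2, 0x04, 0x6a, 0x52, 0x73, 0x23, 0x73]

RES = [ 0xb7  0xc2  0x04  0x6a  0x52  0x73  0x23  0x73 ]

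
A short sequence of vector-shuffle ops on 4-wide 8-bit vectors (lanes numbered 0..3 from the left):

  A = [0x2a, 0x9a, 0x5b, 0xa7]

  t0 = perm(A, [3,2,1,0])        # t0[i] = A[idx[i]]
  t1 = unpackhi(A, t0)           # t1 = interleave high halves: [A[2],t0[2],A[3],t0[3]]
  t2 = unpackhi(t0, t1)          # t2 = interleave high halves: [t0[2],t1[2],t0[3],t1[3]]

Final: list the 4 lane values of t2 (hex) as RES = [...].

RES = [0x9a, 0xa7, 0x2a, 0x2a]

t0 = [0xa7, 0x5b, 0x9a, 0x2a]
t1 = [0x5b, 0x9a, 0xa7, 0x2a]
t2 = [0x9a, 0xa7, 0x2a, 0x2a]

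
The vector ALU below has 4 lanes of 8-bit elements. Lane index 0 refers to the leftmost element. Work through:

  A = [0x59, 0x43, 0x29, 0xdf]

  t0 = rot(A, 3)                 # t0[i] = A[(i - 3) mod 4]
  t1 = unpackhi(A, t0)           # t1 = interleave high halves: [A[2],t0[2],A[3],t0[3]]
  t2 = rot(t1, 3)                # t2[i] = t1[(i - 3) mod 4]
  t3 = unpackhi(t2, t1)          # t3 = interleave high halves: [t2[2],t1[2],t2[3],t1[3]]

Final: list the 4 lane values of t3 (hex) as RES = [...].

  t0: 43 29 df 59
  t1: 29 df df 59
  t2: df df 59 29
  t3: 59 df 29 59

RES = [ 0x59  0xdf  0x29  0x59 ]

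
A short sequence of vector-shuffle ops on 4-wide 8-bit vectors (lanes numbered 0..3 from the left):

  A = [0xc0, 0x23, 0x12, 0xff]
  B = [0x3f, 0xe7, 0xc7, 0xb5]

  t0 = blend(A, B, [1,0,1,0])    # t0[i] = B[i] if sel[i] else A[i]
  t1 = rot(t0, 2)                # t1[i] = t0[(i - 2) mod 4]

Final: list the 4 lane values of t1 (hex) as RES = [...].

→ t0 |3f|23|c7|ff|
→ t1 |c7|ff|3f|23|

RES = [ 0xc7  0xff  0x3f  0x23 ]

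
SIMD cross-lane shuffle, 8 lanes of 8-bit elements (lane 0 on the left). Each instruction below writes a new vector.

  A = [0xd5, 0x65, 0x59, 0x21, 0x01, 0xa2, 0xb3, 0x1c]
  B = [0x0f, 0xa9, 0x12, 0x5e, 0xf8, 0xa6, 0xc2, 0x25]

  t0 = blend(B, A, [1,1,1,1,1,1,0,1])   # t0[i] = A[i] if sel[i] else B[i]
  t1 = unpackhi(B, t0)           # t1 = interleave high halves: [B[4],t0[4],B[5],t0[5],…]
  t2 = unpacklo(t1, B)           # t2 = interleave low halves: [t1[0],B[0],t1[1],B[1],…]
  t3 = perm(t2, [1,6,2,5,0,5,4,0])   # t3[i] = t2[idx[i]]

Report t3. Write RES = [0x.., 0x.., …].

RES = [0x0f, 0xa2, 0x01, 0x12, 0xf8, 0x12, 0xa6, 0xf8]

  t0: d5 65 59 21 01 a2 c2 1c
  t1: f8 01 a6 a2 c2 c2 25 1c
  t2: f8 0f 01 a9 a6 12 a2 5e
  t3: 0f a2 01 12 f8 12 a6 f8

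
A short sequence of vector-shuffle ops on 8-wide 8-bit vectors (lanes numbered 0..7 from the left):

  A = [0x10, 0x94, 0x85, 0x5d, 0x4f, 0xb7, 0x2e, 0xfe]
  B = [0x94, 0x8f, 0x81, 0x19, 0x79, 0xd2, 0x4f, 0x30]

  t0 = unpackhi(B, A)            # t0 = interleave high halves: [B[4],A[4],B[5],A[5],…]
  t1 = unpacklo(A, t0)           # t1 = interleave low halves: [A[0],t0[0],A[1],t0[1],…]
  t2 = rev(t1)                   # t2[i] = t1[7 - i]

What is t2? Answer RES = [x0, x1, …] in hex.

RES = [0xb7, 0x5d, 0xd2, 0x85, 0x4f, 0x94, 0x79, 0x10]

  t0: 79 4f d2 b7 4f 2e 30 fe
  t1: 10 79 94 4f 85 d2 5d b7
  t2: b7 5d d2 85 4f 94 79 10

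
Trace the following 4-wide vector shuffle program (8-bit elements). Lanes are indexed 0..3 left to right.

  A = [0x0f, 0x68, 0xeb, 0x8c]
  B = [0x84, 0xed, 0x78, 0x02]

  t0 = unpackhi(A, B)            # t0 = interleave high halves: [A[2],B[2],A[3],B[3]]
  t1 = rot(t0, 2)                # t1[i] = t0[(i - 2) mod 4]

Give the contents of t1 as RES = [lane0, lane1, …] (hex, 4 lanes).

t0 = [0xeb, 0x78, 0x8c, 0x02]
t1 = [0x8c, 0x02, 0xeb, 0x78]

RES = [0x8c, 0x02, 0xeb, 0x78]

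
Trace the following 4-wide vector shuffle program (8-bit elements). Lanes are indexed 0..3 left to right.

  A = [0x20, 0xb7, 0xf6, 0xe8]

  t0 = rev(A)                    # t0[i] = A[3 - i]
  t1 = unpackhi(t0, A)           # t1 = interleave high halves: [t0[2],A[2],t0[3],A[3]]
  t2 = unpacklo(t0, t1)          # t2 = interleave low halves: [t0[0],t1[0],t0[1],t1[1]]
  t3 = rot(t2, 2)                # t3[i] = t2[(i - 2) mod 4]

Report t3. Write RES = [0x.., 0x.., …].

t0 = [0xe8, 0xf6, 0xb7, 0x20]
t1 = [0xb7, 0xf6, 0x20, 0xe8]
t2 = [0xe8, 0xb7, 0xf6, 0xf6]
t3 = [0xf6, 0xf6, 0xe8, 0xb7]

RES = [0xf6, 0xf6, 0xe8, 0xb7]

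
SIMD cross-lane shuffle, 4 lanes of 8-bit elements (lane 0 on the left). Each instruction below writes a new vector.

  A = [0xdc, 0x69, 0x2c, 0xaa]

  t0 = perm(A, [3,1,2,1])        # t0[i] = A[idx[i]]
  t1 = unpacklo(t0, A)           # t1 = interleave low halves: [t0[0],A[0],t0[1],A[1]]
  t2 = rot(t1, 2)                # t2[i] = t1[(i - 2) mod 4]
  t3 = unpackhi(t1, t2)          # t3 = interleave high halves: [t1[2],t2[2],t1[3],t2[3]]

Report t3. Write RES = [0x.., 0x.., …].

RES = [ 0x69  0xaa  0x69  0xdc ]

  t0: aa 69 2c 69
  t1: aa dc 69 69
  t2: 69 69 aa dc
  t3: 69 aa 69 dc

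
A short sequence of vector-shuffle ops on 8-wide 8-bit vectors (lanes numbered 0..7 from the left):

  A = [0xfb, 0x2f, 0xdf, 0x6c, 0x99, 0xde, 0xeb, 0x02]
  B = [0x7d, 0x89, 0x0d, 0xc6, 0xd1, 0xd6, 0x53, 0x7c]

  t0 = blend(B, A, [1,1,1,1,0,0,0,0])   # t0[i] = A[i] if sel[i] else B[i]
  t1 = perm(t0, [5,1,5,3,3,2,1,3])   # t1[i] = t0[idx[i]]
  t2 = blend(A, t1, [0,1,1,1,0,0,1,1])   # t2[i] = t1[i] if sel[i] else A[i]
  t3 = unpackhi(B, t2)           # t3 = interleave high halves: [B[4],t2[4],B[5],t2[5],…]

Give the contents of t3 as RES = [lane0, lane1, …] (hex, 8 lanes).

t0 = [0xfb, 0x2f, 0xdf, 0x6c, 0xd1, 0xd6, 0x53, 0x7c]
t1 = [0xd6, 0x2f, 0xd6, 0x6c, 0x6c, 0xdf, 0x2f, 0x6c]
t2 = [0xfb, 0x2f, 0xd6, 0x6c, 0x99, 0xde, 0x2f, 0x6c]
t3 = [0xd1, 0x99, 0xd6, 0xde, 0x53, 0x2f, 0x7c, 0x6c]

RES = [0xd1, 0x99, 0xd6, 0xde, 0x53, 0x2f, 0x7c, 0x6c]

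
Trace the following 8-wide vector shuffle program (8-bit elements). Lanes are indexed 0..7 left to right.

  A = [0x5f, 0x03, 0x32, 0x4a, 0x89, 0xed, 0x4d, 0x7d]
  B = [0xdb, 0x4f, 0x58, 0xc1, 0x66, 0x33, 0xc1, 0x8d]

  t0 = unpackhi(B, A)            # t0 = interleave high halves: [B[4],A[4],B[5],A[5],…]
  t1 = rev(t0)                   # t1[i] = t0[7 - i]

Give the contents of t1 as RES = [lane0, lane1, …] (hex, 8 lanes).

RES = [ 0x7d  0x8d  0x4d  0xc1  0xed  0x33  0x89  0x66 ]

→ t0 |66|89|33|ed|c1|4d|8d|7d|
→ t1 |7d|8d|4d|c1|ed|33|89|66|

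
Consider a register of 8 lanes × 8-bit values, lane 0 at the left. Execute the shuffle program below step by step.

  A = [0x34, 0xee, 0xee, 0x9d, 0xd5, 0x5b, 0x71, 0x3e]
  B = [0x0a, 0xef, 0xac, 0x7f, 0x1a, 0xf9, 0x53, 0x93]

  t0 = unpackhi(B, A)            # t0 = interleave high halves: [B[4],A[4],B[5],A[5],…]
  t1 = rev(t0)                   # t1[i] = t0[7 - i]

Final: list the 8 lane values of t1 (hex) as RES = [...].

  t0: 1a d5 f9 5b 53 71 93 3e
  t1: 3e 93 71 53 5b f9 d5 1a

RES = [0x3e, 0x93, 0x71, 0x53, 0x5b, 0xf9, 0xd5, 0x1a]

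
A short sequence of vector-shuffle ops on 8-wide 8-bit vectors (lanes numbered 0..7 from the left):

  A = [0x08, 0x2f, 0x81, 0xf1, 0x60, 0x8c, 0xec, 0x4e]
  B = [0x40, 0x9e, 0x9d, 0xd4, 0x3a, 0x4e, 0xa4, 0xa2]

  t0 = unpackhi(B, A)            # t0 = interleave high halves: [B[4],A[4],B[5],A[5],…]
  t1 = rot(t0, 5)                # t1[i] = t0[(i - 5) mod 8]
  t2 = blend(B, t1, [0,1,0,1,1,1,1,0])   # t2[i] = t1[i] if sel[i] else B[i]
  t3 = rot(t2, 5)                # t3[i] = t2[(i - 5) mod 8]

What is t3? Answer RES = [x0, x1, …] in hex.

RES = [0xa2, 0x4e, 0x3a, 0x60, 0xa2, 0x40, 0xa4, 0x9d]

  t0: 3a 60 4e 8c a4 ec a2 4e
  t1: 8c a4 ec a2 4e 3a 60 4e
  t2: 40 a4 9d a2 4e 3a 60 a2
  t3: a2 4e 3a 60 a2 40 a4 9d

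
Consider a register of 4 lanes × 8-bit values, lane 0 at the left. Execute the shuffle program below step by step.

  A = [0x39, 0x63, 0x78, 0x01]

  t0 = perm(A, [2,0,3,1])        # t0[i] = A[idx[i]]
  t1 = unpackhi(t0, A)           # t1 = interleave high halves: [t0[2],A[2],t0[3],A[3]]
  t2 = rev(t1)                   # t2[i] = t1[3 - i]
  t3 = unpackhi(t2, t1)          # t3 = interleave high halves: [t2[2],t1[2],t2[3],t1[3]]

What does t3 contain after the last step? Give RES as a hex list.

RES = [0x78, 0x63, 0x01, 0x01]

→ t0 |78|39|01|63|
→ t1 |01|78|63|01|
→ t2 |01|63|78|01|
→ t3 |78|63|01|01|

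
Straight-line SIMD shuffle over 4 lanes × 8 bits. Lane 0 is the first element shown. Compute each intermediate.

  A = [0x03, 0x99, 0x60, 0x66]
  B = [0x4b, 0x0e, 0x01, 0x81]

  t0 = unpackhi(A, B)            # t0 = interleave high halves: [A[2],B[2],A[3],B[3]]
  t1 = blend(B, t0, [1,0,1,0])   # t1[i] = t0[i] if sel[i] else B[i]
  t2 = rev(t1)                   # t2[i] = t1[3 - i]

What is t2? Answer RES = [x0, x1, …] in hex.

t0 = [0x60, 0x01, 0x66, 0x81]
t1 = [0x60, 0x0e, 0x66, 0x81]
t2 = [0x81, 0x66, 0x0e, 0x60]

RES = [ 0x81  0x66  0x0e  0x60 ]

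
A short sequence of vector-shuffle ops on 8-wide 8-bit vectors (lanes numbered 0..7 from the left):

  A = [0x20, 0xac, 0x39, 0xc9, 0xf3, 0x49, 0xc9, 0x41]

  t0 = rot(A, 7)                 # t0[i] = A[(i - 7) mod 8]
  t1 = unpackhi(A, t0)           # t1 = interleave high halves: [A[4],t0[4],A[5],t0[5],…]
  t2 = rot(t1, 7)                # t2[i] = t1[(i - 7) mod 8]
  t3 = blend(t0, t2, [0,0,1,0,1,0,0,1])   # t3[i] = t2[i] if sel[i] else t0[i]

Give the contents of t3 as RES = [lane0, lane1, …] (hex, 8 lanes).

RES = [0xac, 0x39, 0xc9, 0xf3, 0x41, 0xc9, 0x41, 0xf3]

→ t0 |ac|39|c9|f3|49|c9|41|20|
→ t1 |f3|49|49|c9|c9|41|41|20|
→ t2 |49|49|c9|c9|41|41|20|f3|
→ t3 |ac|39|c9|f3|41|c9|41|f3|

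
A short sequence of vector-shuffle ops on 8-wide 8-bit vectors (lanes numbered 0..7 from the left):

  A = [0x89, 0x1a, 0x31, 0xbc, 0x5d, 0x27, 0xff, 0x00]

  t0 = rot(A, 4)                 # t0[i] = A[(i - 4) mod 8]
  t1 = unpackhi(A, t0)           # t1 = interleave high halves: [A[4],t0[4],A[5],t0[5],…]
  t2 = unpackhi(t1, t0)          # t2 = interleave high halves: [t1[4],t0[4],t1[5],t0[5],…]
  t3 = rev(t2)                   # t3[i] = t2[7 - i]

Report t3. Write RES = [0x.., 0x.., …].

→ t0 |5d|27|ff|00|89|1a|31|bc|
→ t1 |5d|89|27|1a|ff|31|00|bc|
→ t2 |ff|89|31|1a|00|31|bc|bc|
→ t3 |bc|bc|31|00|1a|31|89|ff|

RES = [ 0xbc  0xbc  0x31  0x00  0x1a  0x31  0x89  0xff ]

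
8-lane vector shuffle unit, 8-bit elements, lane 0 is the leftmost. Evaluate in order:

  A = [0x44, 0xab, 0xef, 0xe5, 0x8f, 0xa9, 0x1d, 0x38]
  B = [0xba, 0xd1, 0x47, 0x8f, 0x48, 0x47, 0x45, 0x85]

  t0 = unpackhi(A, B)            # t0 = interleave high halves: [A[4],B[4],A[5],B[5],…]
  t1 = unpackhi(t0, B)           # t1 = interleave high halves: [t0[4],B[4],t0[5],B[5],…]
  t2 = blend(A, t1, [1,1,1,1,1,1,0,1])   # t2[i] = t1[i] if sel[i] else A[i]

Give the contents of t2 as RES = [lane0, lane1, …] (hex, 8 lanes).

t0 = [0x8f, 0x48, 0xa9, 0x47, 0x1d, 0x45, 0x38, 0x85]
t1 = [0x1d, 0x48, 0x45, 0x47, 0x38, 0x45, 0x85, 0x85]
t2 = [0x1d, 0x48, 0x45, 0x47, 0x38, 0x45, 0x1d, 0x85]

RES = [ 0x1d  0x48  0x45  0x47  0x38  0x45  0x1d  0x85 ]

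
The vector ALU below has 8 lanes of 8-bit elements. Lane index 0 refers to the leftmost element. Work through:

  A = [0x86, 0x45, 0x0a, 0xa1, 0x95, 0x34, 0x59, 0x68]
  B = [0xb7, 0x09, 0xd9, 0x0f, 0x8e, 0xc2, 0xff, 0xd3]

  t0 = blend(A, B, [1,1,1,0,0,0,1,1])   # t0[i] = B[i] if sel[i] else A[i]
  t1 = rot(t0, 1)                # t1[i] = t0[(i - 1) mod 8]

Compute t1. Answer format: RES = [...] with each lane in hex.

RES = [0xd3, 0xb7, 0x09, 0xd9, 0xa1, 0x95, 0x34, 0xff]

t0 = [0xb7, 0x09, 0xd9, 0xa1, 0x95, 0x34, 0xff, 0xd3]
t1 = [0xd3, 0xb7, 0x09, 0xd9, 0xa1, 0x95, 0x34, 0xff]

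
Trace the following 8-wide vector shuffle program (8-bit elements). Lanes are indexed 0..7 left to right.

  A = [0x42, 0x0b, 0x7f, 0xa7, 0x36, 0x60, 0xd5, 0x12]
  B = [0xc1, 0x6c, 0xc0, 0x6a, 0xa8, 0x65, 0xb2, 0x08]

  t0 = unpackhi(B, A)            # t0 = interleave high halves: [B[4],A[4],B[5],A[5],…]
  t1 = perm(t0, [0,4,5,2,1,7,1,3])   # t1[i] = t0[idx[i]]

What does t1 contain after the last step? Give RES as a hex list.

  t0: a8 36 65 60 b2 d5 08 12
  t1: a8 b2 d5 65 36 12 36 60

RES = [0xa8, 0xb2, 0xd5, 0x65, 0x36, 0x12, 0x36, 0x60]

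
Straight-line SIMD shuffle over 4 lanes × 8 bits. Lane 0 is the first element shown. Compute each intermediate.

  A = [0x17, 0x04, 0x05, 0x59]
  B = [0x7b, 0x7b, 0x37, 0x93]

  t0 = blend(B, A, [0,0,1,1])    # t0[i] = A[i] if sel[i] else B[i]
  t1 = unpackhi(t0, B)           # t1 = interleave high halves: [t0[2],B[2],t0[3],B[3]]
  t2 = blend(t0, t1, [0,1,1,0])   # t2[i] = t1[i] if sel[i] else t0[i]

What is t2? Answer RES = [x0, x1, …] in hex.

t0 = [0x7b, 0x7b, 0x05, 0x59]
t1 = [0x05, 0x37, 0x59, 0x93]
t2 = [0x7b, 0x37, 0x59, 0x59]

RES = [ 0x7b  0x37  0x59  0x59 ]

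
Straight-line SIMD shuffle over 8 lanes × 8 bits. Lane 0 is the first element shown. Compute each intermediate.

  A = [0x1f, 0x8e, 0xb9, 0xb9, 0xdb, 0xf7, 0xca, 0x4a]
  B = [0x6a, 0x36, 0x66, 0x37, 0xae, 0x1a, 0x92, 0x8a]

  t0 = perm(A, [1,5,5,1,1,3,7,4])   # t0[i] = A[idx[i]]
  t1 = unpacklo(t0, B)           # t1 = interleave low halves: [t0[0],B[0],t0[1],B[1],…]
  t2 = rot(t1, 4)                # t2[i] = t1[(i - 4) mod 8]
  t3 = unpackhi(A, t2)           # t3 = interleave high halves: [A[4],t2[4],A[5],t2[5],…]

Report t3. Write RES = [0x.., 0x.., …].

RES = [ 0xdb  0x8e  0xf7  0x6a  0xca  0xf7  0x4a  0x36 ]

  t0: 8e f7 f7 8e 8e b9 4a db
  t1: 8e 6a f7 36 f7 66 8e 37
  t2: f7 66 8e 37 8e 6a f7 36
  t3: db 8e f7 6a ca f7 4a 36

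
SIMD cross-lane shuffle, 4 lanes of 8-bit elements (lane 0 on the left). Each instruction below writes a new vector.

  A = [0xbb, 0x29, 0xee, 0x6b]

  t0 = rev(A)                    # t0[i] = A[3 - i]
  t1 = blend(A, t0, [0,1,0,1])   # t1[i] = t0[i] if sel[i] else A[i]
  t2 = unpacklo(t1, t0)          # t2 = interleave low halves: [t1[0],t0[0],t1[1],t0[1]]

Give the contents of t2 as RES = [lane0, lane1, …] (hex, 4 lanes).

RES = [0xbb, 0x6b, 0xee, 0xee]

  t0: 6b ee 29 bb
  t1: bb ee ee bb
  t2: bb 6b ee ee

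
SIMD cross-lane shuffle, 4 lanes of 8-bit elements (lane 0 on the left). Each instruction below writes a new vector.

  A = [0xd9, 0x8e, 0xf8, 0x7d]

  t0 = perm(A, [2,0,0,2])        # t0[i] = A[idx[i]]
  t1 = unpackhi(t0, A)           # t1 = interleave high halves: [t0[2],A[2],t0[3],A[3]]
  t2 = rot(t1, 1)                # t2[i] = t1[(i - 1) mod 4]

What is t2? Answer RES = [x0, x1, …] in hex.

RES = [ 0x7d  0xd9  0xf8  0xf8 ]

t0 = [0xf8, 0xd9, 0xd9, 0xf8]
t1 = [0xd9, 0xf8, 0xf8, 0x7d]
t2 = [0x7d, 0xd9, 0xf8, 0xf8]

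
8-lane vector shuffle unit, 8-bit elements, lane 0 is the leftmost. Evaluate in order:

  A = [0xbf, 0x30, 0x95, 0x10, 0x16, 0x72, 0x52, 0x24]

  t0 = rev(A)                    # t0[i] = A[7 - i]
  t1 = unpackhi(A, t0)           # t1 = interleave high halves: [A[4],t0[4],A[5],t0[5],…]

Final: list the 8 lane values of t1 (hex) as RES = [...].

RES = [ 0x16  0x10  0x72  0x95  0x52  0x30  0x24  0xbf ]

→ t0 |24|52|72|16|10|95|30|bf|
→ t1 |16|10|72|95|52|30|24|bf|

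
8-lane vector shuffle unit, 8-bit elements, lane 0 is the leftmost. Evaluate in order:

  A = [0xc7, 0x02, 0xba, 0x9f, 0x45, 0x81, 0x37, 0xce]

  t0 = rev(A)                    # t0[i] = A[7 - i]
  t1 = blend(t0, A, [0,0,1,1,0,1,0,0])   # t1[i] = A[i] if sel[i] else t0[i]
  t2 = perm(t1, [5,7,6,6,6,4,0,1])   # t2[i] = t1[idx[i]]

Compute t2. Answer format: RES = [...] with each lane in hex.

RES = [ 0x81  0xc7  0x02  0x02  0x02  0x9f  0xce  0x37 ]

→ t0 |ce|37|81|45|9f|ba|02|c7|
→ t1 |ce|37|ba|9f|9f|81|02|c7|
→ t2 |81|c7|02|02|02|9f|ce|37|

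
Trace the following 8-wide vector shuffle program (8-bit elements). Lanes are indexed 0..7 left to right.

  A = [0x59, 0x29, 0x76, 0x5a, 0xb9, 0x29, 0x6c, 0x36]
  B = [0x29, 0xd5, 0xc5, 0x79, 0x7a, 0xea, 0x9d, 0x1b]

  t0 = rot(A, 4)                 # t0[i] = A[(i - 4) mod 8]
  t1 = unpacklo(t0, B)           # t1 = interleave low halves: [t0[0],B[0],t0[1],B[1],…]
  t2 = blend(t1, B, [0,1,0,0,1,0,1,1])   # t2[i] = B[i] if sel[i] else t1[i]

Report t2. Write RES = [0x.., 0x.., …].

t0 = [0xb9, 0x29, 0x6c, 0x36, 0x59, 0x29, 0x76, 0x5a]
t1 = [0xb9, 0x29, 0x29, 0xd5, 0x6c, 0xc5, 0x36, 0x79]
t2 = [0xb9, 0xd5, 0x29, 0xd5, 0x7a, 0xc5, 0x9d, 0x1b]

RES = [ 0xb9  0xd5  0x29  0xd5  0x7a  0xc5  0x9d  0x1b ]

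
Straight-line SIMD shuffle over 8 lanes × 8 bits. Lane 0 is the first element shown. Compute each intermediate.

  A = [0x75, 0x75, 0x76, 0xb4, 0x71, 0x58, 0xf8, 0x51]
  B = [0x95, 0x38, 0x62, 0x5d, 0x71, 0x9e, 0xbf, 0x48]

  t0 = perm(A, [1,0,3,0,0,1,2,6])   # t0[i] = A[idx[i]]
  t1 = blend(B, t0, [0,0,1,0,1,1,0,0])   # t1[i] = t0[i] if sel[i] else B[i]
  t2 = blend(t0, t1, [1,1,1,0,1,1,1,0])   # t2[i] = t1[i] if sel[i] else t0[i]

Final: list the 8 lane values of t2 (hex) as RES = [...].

  t0: 75 75 b4 75 75 75 76 f8
  t1: 95 38 b4 5d 75 75 bf 48
  t2: 95 38 b4 75 75 75 bf f8

RES = [ 0x95  0x38  0xb4  0x75  0x75  0x75  0xbf  0xf8 ]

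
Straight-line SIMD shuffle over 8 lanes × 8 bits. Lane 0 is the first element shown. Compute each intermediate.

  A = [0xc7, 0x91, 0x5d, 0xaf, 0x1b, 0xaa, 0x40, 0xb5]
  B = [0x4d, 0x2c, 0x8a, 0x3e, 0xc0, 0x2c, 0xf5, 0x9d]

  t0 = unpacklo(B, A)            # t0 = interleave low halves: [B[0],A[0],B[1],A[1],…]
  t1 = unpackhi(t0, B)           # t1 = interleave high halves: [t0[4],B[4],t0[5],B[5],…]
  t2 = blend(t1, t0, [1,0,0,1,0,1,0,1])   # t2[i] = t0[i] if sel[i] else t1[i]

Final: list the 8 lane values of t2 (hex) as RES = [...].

t0 = [0x4d, 0xc7, 0x2c, 0x91, 0x8a, 0x5d, 0x3e, 0xaf]
t1 = [0x8a, 0xc0, 0x5d, 0x2c, 0x3e, 0xf5, 0xaf, 0x9d]
t2 = [0x4d, 0xc0, 0x5d, 0x91, 0x3e, 0x5d, 0xaf, 0xaf]

RES = [ 0x4d  0xc0  0x5d  0x91  0x3e  0x5d  0xaf  0xaf ]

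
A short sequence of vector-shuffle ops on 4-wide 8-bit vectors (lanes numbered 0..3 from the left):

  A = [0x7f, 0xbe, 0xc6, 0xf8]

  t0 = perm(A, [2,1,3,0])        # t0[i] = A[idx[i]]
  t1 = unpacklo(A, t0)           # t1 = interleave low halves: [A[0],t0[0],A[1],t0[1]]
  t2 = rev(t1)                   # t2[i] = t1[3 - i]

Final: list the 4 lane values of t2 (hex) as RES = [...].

  t0: c6 be f8 7f
  t1: 7f c6 be be
  t2: be be c6 7f

RES = [ 0xbe  0xbe  0xc6  0x7f ]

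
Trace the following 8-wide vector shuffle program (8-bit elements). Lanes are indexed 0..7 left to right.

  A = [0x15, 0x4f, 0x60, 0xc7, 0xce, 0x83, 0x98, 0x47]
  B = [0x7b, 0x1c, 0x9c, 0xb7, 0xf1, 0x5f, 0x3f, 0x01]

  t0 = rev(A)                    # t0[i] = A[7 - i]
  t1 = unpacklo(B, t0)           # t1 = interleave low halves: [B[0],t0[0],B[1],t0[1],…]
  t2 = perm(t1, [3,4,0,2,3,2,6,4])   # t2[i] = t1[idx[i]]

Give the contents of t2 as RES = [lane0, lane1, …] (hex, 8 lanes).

RES = [ 0x98  0x9c  0x7b  0x1c  0x98  0x1c  0xb7  0x9c ]

t0 = [0x47, 0x98, 0x83, 0xce, 0xc7, 0x60, 0x4f, 0x15]
t1 = [0x7b, 0x47, 0x1c, 0x98, 0x9c, 0x83, 0xb7, 0xce]
t2 = [0x98, 0x9c, 0x7b, 0x1c, 0x98, 0x1c, 0xb7, 0x9c]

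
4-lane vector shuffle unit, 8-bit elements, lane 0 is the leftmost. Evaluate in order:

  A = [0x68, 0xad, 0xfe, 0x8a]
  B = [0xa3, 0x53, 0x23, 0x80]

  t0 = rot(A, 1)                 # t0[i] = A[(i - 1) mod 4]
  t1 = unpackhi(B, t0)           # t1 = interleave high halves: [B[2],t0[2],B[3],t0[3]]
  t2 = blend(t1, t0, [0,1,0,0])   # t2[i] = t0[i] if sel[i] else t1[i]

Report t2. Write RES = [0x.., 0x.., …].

t0 = [0x8a, 0x68, 0xad, 0xfe]
t1 = [0x23, 0xad, 0x80, 0xfe]
t2 = [0x23, 0x68, 0x80, 0xfe]

RES = [ 0x23  0x68  0x80  0xfe ]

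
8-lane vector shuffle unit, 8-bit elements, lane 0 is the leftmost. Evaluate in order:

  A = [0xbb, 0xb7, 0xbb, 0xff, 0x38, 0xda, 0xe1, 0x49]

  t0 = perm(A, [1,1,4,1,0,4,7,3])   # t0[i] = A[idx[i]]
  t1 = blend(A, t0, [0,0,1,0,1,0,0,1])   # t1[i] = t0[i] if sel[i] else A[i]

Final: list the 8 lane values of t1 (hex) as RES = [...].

RES = [ 0xbb  0xb7  0x38  0xff  0xbb  0xda  0xe1  0xff ]

  t0: b7 b7 38 b7 bb 38 49 ff
  t1: bb b7 38 ff bb da e1 ff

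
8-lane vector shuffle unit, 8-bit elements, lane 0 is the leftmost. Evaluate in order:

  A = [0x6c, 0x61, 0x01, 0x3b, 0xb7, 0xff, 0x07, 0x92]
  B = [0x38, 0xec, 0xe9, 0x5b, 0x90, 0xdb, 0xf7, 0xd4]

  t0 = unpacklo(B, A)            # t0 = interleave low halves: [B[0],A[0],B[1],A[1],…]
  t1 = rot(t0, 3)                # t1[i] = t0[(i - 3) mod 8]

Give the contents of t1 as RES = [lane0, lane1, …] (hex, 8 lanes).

→ t0 |38|6c|ec|61|e9|01|5b|3b|
→ t1 |01|5b|3b|38|6c|ec|61|e9|

RES = [ 0x01  0x5b  0x3b  0x38  0x6c  0xec  0x61  0xe9 ]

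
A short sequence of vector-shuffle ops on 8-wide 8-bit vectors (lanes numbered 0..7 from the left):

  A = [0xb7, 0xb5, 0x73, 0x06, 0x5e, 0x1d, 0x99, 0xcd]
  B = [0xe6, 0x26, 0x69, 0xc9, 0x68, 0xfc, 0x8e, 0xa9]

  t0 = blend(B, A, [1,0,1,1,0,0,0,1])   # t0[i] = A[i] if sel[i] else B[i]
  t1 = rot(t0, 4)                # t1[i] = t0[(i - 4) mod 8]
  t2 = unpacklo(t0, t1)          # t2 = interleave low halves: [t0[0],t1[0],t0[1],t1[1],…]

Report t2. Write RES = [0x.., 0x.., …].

RES = [ 0xb7  0x68  0x26  0xfc  0x73  0x8e  0x06  0xcd ]

t0 = [0xb7, 0x26, 0x73, 0x06, 0x68, 0xfc, 0x8e, 0xcd]
t1 = [0x68, 0xfc, 0x8e, 0xcd, 0xb7, 0x26, 0x73, 0x06]
t2 = [0xb7, 0x68, 0x26, 0xfc, 0x73, 0x8e, 0x06, 0xcd]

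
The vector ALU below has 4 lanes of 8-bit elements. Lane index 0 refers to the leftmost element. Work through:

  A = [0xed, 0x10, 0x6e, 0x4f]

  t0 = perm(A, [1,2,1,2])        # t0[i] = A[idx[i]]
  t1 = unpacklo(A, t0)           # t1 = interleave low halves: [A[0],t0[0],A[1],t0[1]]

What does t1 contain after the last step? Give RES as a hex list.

t0 = [0x10, 0x6e, 0x10, 0x6e]
t1 = [0xed, 0x10, 0x10, 0x6e]

RES = [0xed, 0x10, 0x10, 0x6e]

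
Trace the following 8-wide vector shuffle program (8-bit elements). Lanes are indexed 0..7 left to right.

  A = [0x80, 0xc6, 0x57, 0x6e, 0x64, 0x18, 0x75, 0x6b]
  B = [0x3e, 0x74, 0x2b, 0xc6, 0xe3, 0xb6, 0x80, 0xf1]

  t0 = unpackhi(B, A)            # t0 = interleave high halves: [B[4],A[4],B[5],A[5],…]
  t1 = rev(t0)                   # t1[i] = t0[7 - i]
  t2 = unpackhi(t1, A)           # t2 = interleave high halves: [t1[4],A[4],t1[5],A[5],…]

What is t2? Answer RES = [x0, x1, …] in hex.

→ t0 |e3|64|b6|18|80|75|f1|6b|
→ t1 |6b|f1|75|80|18|b6|64|e3|
→ t2 |18|64|b6|18|64|75|e3|6b|

RES = [0x18, 0x64, 0xb6, 0x18, 0x64, 0x75, 0xe3, 0x6b]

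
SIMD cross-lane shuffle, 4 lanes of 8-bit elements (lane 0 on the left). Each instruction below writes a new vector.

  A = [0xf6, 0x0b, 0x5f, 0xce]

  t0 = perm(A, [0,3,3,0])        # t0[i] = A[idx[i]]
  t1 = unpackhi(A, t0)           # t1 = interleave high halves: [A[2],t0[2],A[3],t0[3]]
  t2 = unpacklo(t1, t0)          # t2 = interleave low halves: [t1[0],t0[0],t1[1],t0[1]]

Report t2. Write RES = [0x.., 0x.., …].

RES = [ 0x5f  0xf6  0xce  0xce ]

  t0: f6 ce ce f6
  t1: 5f ce ce f6
  t2: 5f f6 ce ce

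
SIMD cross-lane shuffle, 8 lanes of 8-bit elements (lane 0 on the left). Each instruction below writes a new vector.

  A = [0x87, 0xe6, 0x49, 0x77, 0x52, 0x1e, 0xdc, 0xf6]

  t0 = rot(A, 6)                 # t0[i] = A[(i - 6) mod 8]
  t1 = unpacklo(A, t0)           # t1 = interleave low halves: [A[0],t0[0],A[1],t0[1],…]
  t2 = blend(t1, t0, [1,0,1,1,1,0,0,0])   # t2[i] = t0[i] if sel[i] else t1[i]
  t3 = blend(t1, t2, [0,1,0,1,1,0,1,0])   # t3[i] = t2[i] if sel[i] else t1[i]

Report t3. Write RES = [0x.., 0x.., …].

RES = [0x87, 0x49, 0xe6, 0x1e, 0xdc, 0x52, 0x77, 0x1e]

t0 = [0x49, 0x77, 0x52, 0x1e, 0xdc, 0xf6, 0x87, 0xe6]
t1 = [0x87, 0x49, 0xe6, 0x77, 0x49, 0x52, 0x77, 0x1e]
t2 = [0x49, 0x49, 0x52, 0x1e, 0xdc, 0x52, 0x77, 0x1e]
t3 = [0x87, 0x49, 0xe6, 0x1e, 0xdc, 0x52, 0x77, 0x1e]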